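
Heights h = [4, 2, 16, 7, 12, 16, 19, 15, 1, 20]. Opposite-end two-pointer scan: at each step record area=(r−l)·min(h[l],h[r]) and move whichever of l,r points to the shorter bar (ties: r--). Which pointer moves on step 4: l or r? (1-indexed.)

[1,10] min(4,20)*9=36 best=36 * → l++
[2,10] min(2,20)*8=16 best=36 → l++
[3,10] min(16,20)*7=112 best=112 * → l++
[4,10] min(7,20)*6=42 best=112 → l++

l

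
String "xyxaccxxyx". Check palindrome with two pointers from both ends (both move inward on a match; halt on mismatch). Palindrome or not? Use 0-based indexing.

not a palindrome (mismatch at 3,6)

l=0 r=9: 'x'=='x', l++,r--
l=1 r=8: 'y'=='y', l++,r--
l=2 r=7: 'x'=='x', l++,r--
l=3 r=6: 'a'!='x', stop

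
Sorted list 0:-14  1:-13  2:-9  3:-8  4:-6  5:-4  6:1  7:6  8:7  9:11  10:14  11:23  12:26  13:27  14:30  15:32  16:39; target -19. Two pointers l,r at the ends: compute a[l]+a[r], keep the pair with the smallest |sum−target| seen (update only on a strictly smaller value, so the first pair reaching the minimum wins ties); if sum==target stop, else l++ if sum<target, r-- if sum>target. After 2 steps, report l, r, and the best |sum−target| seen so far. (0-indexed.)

l=0 r=16: -14+39=25 d=44 *, r--
l=0 r=15: -14+32=18 d=37 *, r--

l=0, r=14, best |Δ|=37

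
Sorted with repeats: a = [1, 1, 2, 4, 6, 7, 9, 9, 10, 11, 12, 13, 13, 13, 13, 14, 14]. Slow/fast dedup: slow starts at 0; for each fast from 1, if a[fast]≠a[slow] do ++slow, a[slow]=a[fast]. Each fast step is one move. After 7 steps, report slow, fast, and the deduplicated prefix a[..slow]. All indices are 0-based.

slow=5, fast=8, prefix=[1, 2, 4, 6, 7, 9]

slow=0 fast=1: a[fast]=1=a[slow] dup, fast++
slow=0 fast=2: a[fast]=2≠a[slow]=1 write a[1]=2, slow++,fast++
slow=1 fast=3: a[fast]=4≠a[slow]=2 write a[2]=4, slow++,fast++
slow=2 fast=4: a[fast]=6≠a[slow]=4 write a[3]=6, slow++,fast++
slow=3 fast=5: a[fast]=7≠a[slow]=6 write a[4]=7, slow++,fast++
slow=4 fast=6: a[fast]=9≠a[slow]=7 write a[5]=9, slow++,fast++
slow=5 fast=7: a[fast]=9=a[slow] dup, fast++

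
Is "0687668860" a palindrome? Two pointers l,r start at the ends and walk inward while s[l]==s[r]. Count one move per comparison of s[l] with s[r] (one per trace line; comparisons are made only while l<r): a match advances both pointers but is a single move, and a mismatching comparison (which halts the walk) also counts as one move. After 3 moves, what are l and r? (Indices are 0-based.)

l=3, r=6

[0,9] '0'=='0' → l++,r--
[1,8] '6'=='6' → l++,r--
[2,7] '8'=='8' → l++,r--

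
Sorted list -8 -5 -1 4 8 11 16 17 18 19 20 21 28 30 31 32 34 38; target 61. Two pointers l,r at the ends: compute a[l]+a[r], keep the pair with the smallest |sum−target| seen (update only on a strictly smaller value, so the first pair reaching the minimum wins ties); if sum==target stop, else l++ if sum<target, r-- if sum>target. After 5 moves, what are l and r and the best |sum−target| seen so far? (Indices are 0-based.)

l=5, r=17, best |Δ|=15

l=0 r=17: -8+38=30 d=31 *, l++
l=1 r=17: -5+38=33 d=28 *, l++
l=2 r=17: -1+38=37 d=24 *, l++
l=3 r=17: 4+38=42 d=19 *, l++
l=4 r=17: 8+38=46 d=15 *, l++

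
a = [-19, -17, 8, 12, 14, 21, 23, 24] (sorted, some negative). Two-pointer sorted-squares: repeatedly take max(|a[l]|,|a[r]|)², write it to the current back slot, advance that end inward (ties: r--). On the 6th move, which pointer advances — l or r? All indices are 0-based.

r

l=0 r=7: |-19|<=|24| out[7]=576, r--
l=0 r=6: |-19|<=|23| out[6]=529, r--
l=0 r=5: |-19|<=|21| out[5]=441, r--
l=0 r=4: |-19|>|14| out[4]=361, l++
l=1 r=4: |-17|>|14| out[3]=289, l++
l=2 r=4: |8|<=|14| out[2]=196, r--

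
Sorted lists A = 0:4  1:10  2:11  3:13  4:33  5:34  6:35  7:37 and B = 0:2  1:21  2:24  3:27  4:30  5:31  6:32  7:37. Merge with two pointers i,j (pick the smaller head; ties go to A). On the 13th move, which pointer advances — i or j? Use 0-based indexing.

i=0 j=0: A[i]=4>B[j]=2 take 2, j++
i=0 j=1: A[i]=4<=B[j]=21 take 4, i++
i=1 j=1: A[i]=10<=B[j]=21 take 10, i++
i=2 j=1: A[i]=11<=B[j]=21 take 11, i++
i=3 j=1: A[i]=13<=B[j]=21 take 13, i++
i=4 j=1: A[i]=33>B[j]=21 take 21, j++
i=4 j=2: A[i]=33>B[j]=24 take 24, j++
i=4 j=3: A[i]=33>B[j]=27 take 27, j++
i=4 j=4: A[i]=33>B[j]=30 take 30, j++
i=4 j=5: A[i]=33>B[j]=31 take 31, j++
i=4 j=6: A[i]=33>B[j]=32 take 32, j++
i=4 j=7: A[i]=33<=B[j]=37 take 33, i++
i=5 j=7: A[i]=34<=B[j]=37 take 34, i++

i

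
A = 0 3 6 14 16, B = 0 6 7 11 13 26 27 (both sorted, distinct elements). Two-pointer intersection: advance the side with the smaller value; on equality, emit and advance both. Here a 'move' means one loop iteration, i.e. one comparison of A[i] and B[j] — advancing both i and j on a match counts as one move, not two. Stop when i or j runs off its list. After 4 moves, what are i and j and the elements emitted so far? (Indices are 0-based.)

i=3, j=3, emitted=[0, 6]

i=0 j=0: 0==0 emit, i++,j++
i=1 j=1: 3<6, i++
i=2 j=1: 6==6 emit, i++,j++
i=3 j=2: 14>7, j++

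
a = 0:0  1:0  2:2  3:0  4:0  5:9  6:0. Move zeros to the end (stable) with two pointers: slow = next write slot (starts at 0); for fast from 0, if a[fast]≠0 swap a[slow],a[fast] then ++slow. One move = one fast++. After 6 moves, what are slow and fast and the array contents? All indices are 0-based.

slow=2, fast=6, a=[2, 9, 0, 0, 0, 0, 0]

(s=0,f=0) a[fast]=0 → fast++
(s=0,f=1) a[fast]=0 → fast++
(s=0,f=2) a[fast]=2≠0 swap→a[0]=2 → slow++,fast++
(s=1,f=3) a[fast]=0 → fast++
(s=1,f=4) a[fast]=0 → fast++
(s=1,f=5) a[fast]=9≠0 swap→a[1]=9 → slow++,fast++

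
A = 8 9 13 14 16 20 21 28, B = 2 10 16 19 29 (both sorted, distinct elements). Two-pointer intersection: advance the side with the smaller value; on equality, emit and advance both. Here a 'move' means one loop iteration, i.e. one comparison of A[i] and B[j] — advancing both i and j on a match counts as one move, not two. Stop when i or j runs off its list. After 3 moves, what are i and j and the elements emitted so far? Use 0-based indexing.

i=2, j=1, emitted=[]

i=0 j=0: 8>2, j++
i=0 j=1: 8<10, i++
i=1 j=1: 9<10, i++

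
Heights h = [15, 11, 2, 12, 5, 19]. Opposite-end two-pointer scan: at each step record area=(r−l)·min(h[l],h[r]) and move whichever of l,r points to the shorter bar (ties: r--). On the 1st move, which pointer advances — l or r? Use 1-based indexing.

l

[1,6] min(15,19)*5=75 best=75 * → l++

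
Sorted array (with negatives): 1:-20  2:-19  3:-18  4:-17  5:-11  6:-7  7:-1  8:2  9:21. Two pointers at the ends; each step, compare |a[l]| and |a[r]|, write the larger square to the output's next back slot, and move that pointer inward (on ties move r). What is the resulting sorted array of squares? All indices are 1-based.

[1, 4, 49, 121, 289, 324, 361, 400, 441]

l=1 r=9: |-20|<=|21| out[9]=441, r--
l=1 r=8: |-20|>|2| out[8]=400, l++
l=2 r=8: |-19|>|2| out[7]=361, l++
l=3 r=8: |-18|>|2| out[6]=324, l++
l=4 r=8: |-17|>|2| out[5]=289, l++
l=5 r=8: |-11|>|2| out[4]=121, l++
l=6 r=8: |-7|>|2| out[3]=49, l++
l=7 r=8: |-1|<=|2| out[2]=4, r--
l=7 r=7: |-1|<=|-1| out[1]=1, r--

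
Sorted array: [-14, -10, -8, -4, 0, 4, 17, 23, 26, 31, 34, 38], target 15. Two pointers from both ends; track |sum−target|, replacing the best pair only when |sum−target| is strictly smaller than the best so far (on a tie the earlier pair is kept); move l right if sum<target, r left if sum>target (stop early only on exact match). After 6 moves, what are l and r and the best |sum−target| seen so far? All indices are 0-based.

l=2, r=7, best |Δ|=1

[0,11] -14+38=24 d=9 * → r--
[0,10] -14+34=20 d=5 * → r--
[0,9] -14+31=17 d=2 * → r--
[0,8] -14+26=12 d=3 → l++
[1,8] -10+26=16 d=1 * → r--
[1,7] -10+23=13 d=2 → l++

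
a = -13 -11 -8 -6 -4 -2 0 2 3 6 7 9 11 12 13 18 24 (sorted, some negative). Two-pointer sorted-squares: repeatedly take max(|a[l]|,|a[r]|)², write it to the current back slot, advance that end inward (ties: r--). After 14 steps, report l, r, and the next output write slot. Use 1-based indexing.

[1,17] |-13|<=|24| out[17]=576 → r--
[1,16] |-13|<=|18| out[16]=324 → r--
[1,15] |-13|<=|13| out[15]=169 → r--
[1,14] |-13|>|12| out[14]=169 → l++
[2,14] |-11|<=|12| out[13]=144 → r--
[2,13] |-11|<=|11| out[12]=121 → r--
[2,12] |-11|>|9| out[11]=121 → l++
[3,12] |-8|<=|9| out[10]=81 → r--
[3,11] |-8|>|7| out[9]=64 → l++
[4,11] |-6|<=|7| out[8]=49 → r--
[4,10] |-6|<=|6| out[7]=36 → r--
[4,9] |-6|>|3| out[6]=36 → l++
[5,9] |-4|>|3| out[5]=16 → l++
[6,9] |-2|<=|3| out[4]=9 → r--

l=6, r=8, next write slot=3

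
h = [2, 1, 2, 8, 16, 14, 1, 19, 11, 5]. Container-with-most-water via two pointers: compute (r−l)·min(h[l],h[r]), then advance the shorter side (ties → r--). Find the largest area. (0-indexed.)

max area = 48

[0,9] min(2,5)*9=18 best=18 * → l++
[1,9] min(1,5)*8=8 best=18 → l++
[2,9] min(2,5)*7=14 best=18 → l++
[3,9] min(8,5)*6=30 best=30 * → r--
[3,8] min(8,11)*5=40 best=40 * → l++
[4,8] min(16,11)*4=44 best=44 * → r--
[4,7] min(16,19)*3=48 best=48 * → l++
[5,7] min(14,19)*2=28 best=48 → l++
[6,7] min(1,19)*1=1 best=48 → l++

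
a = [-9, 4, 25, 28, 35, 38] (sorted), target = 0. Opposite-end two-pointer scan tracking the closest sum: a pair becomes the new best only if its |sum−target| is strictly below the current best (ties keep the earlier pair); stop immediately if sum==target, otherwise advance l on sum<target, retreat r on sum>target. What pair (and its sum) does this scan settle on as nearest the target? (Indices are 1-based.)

[1,6] -9+38=29 d=29 * → r--
[1,5] -9+35=26 d=26 * → r--
[1,4] -9+28=19 d=19 * → r--
[1,3] -9+25=16 d=16 * → r--
[1,2] -9+4=-5 d=5 * → l++

pair (-9, 4) with sum -5 (|Δ|=5)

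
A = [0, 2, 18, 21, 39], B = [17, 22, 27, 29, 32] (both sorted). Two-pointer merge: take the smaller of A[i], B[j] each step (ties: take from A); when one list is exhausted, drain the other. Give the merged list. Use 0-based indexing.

[0, 2, 17, 18, 21, 22, 27, 29, 32, 39]

[i=0,j=0] A[i]=0<=B[j]=17 take 0 → i++
[i=1,j=0] A[i]=2<=B[j]=17 take 2 → i++
[i=2,j=0] A[i]=18>B[j]=17 take 17 → j++
[i=2,j=1] A[i]=18<=B[j]=22 take 18 → i++
[i=3,j=1] A[i]=21<=B[j]=22 take 21 → i++
[i=4,j=1] A[i]=39>B[j]=22 take 22 → j++
[i=4,j=2] A[i]=39>B[j]=27 take 27 → j++
[i=4,j=3] A[i]=39>B[j]=29 take 29 → j++
[i=4,j=4] A[i]=39>B[j]=32 take 32 → j++
[i=4,j=5] B done, take A[i]=39 → i++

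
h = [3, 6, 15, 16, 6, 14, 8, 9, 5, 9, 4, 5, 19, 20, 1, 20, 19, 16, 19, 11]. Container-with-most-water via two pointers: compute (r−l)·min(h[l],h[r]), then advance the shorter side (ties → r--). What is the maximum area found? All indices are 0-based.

max area = 240

[0,19] min(3,11)*19=57 best=57 * → l++
[1,19] min(6,11)*18=108 best=108 * → l++
[2,19] min(15,11)*17=187 best=187 * → r--
[2,18] min(15,19)*16=240 best=240 * → l++
[3,18] min(16,19)*15=240 best=240 → l++
[4,18] min(6,19)*14=84 best=240 → l++
[5,18] min(14,19)*13=182 best=240 → l++
[6,18] min(8,19)*12=96 best=240 → l++
[7,18] min(9,19)*11=99 best=240 → l++
[8,18] min(5,19)*10=50 best=240 → l++
[9,18] min(9,19)*9=81 best=240 → l++
[10,18] min(4,19)*8=32 best=240 → l++
[11,18] min(5,19)*7=35 best=240 → l++
[12,18] min(19,19)*6=114 best=240 → r--
[12,17] min(19,16)*5=80 best=240 → r--
[12,16] min(19,19)*4=76 best=240 → r--
[12,15] min(19,20)*3=57 best=240 → l++
[13,15] min(20,20)*2=40 best=240 → r--
[13,14] min(20,1)*1=1 best=240 → r--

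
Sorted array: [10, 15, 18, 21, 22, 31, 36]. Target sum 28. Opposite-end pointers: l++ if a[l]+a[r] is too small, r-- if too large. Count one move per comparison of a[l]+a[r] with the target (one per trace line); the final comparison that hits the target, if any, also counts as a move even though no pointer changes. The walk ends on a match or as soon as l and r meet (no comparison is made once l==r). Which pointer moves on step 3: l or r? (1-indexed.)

r

l=1 r=7: 10+36=46 >28, r--
l=1 r=6: 10+31=41 >28, r--
l=1 r=5: 10+22=32 >28, r--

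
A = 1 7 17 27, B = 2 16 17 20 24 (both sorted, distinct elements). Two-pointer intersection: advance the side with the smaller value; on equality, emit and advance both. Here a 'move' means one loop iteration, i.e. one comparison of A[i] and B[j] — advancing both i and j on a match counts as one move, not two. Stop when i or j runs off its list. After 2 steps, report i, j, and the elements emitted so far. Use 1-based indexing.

i=2, j=2, emitted=[]

i=1 j=1: 1<2, i++
i=2 j=1: 7>2, j++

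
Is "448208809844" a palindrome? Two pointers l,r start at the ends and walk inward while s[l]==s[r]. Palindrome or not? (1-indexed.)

not a palindrome (mismatch at 4,9)

[1,12] '4'=='4' → l++,r--
[2,11] '4'=='4' → l++,r--
[3,10] '8'=='8' → l++,r--
[4,9] '2'!='9' → stop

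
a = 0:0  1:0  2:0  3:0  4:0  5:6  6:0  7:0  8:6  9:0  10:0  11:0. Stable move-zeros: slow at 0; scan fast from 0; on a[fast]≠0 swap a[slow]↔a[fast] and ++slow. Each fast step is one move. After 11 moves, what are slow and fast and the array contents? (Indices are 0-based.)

slow=0 fast=0: a[fast]=0, fast++
slow=0 fast=1: a[fast]=0, fast++
slow=0 fast=2: a[fast]=0, fast++
slow=0 fast=3: a[fast]=0, fast++
slow=0 fast=4: a[fast]=0, fast++
slow=0 fast=5: a[fast]=6≠0 swap→a[0]=6, slow++,fast++
slow=1 fast=6: a[fast]=0, fast++
slow=1 fast=7: a[fast]=0, fast++
slow=1 fast=8: a[fast]=6≠0 swap→a[1]=6, slow++,fast++
slow=2 fast=9: a[fast]=0, fast++
slow=2 fast=10: a[fast]=0, fast++

slow=2, fast=11, a=[6, 6, 0, 0, 0, 0, 0, 0, 0, 0, 0, 0]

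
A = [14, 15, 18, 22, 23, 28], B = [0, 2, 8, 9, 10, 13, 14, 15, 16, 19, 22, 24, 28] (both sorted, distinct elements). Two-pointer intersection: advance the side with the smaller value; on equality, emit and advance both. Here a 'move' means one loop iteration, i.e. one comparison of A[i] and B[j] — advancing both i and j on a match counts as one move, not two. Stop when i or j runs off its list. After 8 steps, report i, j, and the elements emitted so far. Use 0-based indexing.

i=2, j=8, emitted=[14, 15]

i=0 j=0: 14>0, j++
i=0 j=1: 14>2, j++
i=0 j=2: 14>8, j++
i=0 j=3: 14>9, j++
i=0 j=4: 14>10, j++
i=0 j=5: 14>13, j++
i=0 j=6: 14==14 emit, i++,j++
i=1 j=7: 15==15 emit, i++,j++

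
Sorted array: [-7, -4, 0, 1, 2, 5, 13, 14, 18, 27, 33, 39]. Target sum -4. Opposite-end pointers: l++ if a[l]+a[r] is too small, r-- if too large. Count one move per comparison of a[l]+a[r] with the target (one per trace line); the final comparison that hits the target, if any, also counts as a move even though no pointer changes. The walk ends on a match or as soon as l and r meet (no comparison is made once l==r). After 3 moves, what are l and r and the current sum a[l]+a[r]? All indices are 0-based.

[0,11] -7+39=32 >-4 → r--
[0,10] -7+33=26 >-4 → r--
[0,9] -7+27=20 >-4 → r--

l=0, r=8, sum=11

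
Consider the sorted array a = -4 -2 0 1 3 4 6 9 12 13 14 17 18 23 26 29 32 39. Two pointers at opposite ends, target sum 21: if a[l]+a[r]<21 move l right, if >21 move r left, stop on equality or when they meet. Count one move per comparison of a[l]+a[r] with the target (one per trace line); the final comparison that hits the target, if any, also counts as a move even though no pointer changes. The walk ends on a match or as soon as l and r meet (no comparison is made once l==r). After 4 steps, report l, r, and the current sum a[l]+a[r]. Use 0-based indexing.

l=0, r=13, sum=19

l=0 r=17: -4+39=35 >21, r--
l=0 r=16: -4+32=28 >21, r--
l=0 r=15: -4+29=25 >21, r--
l=0 r=14: -4+26=22 >21, r--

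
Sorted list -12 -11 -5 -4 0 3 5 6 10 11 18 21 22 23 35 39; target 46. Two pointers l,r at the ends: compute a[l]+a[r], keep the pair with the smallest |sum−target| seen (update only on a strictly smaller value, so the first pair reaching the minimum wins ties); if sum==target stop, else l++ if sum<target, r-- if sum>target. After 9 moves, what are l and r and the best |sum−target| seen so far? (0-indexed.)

l=8, r=14, best |Δ|=1

[0,15] -12+39=27 d=19 * → l++
[1,15] -11+39=28 d=18 * → l++
[2,15] -5+39=34 d=12 * → l++
[3,15] -4+39=35 d=11 * → l++
[4,15] 0+39=39 d=7 * → l++
[5,15] 3+39=42 d=4 * → l++
[6,15] 5+39=44 d=2 * → l++
[7,15] 6+39=45 d=1 * → l++
[8,15] 10+39=49 d=3 → r--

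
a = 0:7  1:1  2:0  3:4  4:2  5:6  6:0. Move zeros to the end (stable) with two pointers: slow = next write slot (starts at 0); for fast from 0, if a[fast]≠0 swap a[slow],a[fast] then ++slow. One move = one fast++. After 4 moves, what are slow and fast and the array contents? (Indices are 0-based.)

slow=3, fast=4, a=[7, 1, 4, 0, 2, 6, 0]

slow=0 fast=0: a[fast]=7≠0 swap→a[0]=7, slow++,fast++
slow=1 fast=1: a[fast]=1≠0 swap→a[1]=1, slow++,fast++
slow=2 fast=2: a[fast]=0, fast++
slow=2 fast=3: a[fast]=4≠0 swap→a[2]=4, slow++,fast++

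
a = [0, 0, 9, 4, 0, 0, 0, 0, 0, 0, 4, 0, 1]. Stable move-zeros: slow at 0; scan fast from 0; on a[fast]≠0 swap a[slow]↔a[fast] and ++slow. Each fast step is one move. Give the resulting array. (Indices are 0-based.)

[9, 4, 4, 1, 0, 0, 0, 0, 0, 0, 0, 0, 0]

slow=0 fast=0: a[fast]=0, fast++
slow=0 fast=1: a[fast]=0, fast++
slow=0 fast=2: a[fast]=9≠0 swap→a[0]=9, slow++,fast++
slow=1 fast=3: a[fast]=4≠0 swap→a[1]=4, slow++,fast++
slow=2 fast=4: a[fast]=0, fast++
slow=2 fast=5: a[fast]=0, fast++
slow=2 fast=6: a[fast]=0, fast++
slow=2 fast=7: a[fast]=0, fast++
slow=2 fast=8: a[fast]=0, fast++
slow=2 fast=9: a[fast]=0, fast++
slow=2 fast=10: a[fast]=4≠0 swap→a[2]=4, slow++,fast++
slow=3 fast=11: a[fast]=0, fast++
slow=3 fast=12: a[fast]=1≠0 swap→a[3]=1, slow++,fast++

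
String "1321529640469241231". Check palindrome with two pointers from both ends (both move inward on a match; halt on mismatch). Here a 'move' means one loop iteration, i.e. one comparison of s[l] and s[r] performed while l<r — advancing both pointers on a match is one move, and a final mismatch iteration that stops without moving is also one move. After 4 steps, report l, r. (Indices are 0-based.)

l=0 r=18: '1'=='1', l++,r--
l=1 r=17: '3'=='3', l++,r--
l=2 r=16: '2'=='2', l++,r--
l=3 r=15: '1'=='1', l++,r--

l=4, r=14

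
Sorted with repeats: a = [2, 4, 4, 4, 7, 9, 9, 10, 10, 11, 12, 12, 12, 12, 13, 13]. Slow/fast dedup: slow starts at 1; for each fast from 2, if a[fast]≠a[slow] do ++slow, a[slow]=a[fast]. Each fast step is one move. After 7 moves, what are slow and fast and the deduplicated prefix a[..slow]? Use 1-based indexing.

slow=1 fast=2: a[fast]=4≠a[slow]=2 write a[2]=4, slow++,fast++
slow=2 fast=3: a[fast]=4=a[slow] dup, fast++
slow=2 fast=4: a[fast]=4=a[slow] dup, fast++
slow=2 fast=5: a[fast]=7≠a[slow]=4 write a[3]=7, slow++,fast++
slow=3 fast=6: a[fast]=9≠a[slow]=7 write a[4]=9, slow++,fast++
slow=4 fast=7: a[fast]=9=a[slow] dup, fast++
slow=4 fast=8: a[fast]=10≠a[slow]=9 write a[5]=10, slow++,fast++

slow=5, fast=9, prefix=[2, 4, 7, 9, 10]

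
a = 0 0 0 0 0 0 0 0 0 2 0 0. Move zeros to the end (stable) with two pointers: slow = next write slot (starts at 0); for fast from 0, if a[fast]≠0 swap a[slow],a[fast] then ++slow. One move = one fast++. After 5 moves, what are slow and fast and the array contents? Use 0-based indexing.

slow=0 fast=0: a[fast]=0, fast++
slow=0 fast=1: a[fast]=0, fast++
slow=0 fast=2: a[fast]=0, fast++
slow=0 fast=3: a[fast]=0, fast++
slow=0 fast=4: a[fast]=0, fast++

slow=0, fast=5, a=[0, 0, 0, 0, 0, 0, 0, 0, 0, 2, 0, 0]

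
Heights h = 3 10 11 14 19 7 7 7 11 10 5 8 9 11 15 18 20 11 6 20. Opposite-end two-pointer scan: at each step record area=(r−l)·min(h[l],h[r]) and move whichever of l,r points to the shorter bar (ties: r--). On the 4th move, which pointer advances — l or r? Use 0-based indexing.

[0,19] min(3,20)*19=57 best=57 * → l++
[1,19] min(10,20)*18=180 best=180 * → l++
[2,19] min(11,20)*17=187 best=187 * → l++
[3,19] min(14,20)*16=224 best=224 * → l++

l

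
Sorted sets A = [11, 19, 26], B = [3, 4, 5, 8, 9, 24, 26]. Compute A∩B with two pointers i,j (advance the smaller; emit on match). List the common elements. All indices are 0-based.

[i=0,j=0] 11>3 → j++
[i=0,j=1] 11>4 → j++
[i=0,j=2] 11>5 → j++
[i=0,j=3] 11>8 → j++
[i=0,j=4] 11>9 → j++
[i=0,j=5] 11<24 → i++
[i=1,j=5] 19<24 → i++
[i=2,j=5] 26>24 → j++
[i=2,j=6] 26==26 emit → i++,j++

intersection = [26]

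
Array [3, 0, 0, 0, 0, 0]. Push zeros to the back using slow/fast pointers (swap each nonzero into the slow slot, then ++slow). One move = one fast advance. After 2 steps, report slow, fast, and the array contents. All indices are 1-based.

(s=1,f=1) a[fast]=3≠0 swap→a[1]=3 → slow++,fast++
(s=2,f=2) a[fast]=0 → fast++

slow=2, fast=3, a=[3, 0, 0, 0, 0, 0]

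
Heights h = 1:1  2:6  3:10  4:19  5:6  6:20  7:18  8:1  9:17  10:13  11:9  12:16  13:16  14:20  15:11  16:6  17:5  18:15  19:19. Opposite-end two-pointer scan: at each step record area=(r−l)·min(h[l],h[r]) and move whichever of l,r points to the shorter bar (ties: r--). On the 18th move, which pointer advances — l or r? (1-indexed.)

[1,19] min(1,19)*18=18 best=18 * → l++
[2,19] min(6,19)*17=102 best=102 * → l++
[3,19] min(10,19)*16=160 best=160 * → l++
[4,19] min(19,19)*15=285 best=285 * → r--
[4,18] min(19,15)*14=210 best=285 → r--
[4,17] min(19,5)*13=65 best=285 → r--
[4,16] min(19,6)*12=72 best=285 → r--
[4,15] min(19,11)*11=121 best=285 → r--
[4,14] min(19,20)*10=190 best=285 → l++
[5,14] min(6,20)*9=54 best=285 → l++
[6,14] min(20,20)*8=160 best=285 → r--
[6,13] min(20,16)*7=112 best=285 → r--
[6,12] min(20,16)*6=96 best=285 → r--
[6,11] min(20,9)*5=45 best=285 → r--
[6,10] min(20,13)*4=52 best=285 → r--
[6,9] min(20,17)*3=51 best=285 → r--
[6,8] min(20,1)*2=2 best=285 → r--
[6,7] min(20,18)*1=18 best=285 → r--

r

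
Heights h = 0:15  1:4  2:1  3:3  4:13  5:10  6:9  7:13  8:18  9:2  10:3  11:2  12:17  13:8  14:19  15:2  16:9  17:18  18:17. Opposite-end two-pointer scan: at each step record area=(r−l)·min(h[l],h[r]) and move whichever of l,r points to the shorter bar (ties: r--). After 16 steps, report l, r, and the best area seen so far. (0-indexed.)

l=12, r=14, best area=270

[0,18] min(15,17)*18=270 best=270 * → l++
[1,18] min(4,17)*17=68 best=270 → l++
[2,18] min(1,17)*16=16 best=270 → l++
[3,18] min(3,17)*15=45 best=270 → l++
[4,18] min(13,17)*14=182 best=270 → l++
[5,18] min(10,17)*13=130 best=270 → l++
[6,18] min(9,17)*12=108 best=270 → l++
[7,18] min(13,17)*11=143 best=270 → l++
[8,18] min(18,17)*10=170 best=270 → r--
[8,17] min(18,18)*9=162 best=270 → r--
[8,16] min(18,9)*8=72 best=270 → r--
[8,15] min(18,2)*7=14 best=270 → r--
[8,14] min(18,19)*6=108 best=270 → l++
[9,14] min(2,19)*5=10 best=270 → l++
[10,14] min(3,19)*4=12 best=270 → l++
[11,14] min(2,19)*3=6 best=270 → l++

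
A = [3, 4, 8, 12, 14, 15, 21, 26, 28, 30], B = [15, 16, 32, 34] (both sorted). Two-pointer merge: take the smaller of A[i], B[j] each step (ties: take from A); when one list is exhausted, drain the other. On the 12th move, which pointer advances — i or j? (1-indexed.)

i

i=1 j=1: A[i]=3<=B[j]=15 take 3, i++
i=2 j=1: A[i]=4<=B[j]=15 take 4, i++
i=3 j=1: A[i]=8<=B[j]=15 take 8, i++
i=4 j=1: A[i]=12<=B[j]=15 take 12, i++
i=5 j=1: A[i]=14<=B[j]=15 take 14, i++
i=6 j=1: A[i]=15<=B[j]=15 take 15, i++
i=7 j=1: A[i]=21>B[j]=15 take 15, j++
i=7 j=2: A[i]=21>B[j]=16 take 16, j++
i=7 j=3: A[i]=21<=B[j]=32 take 21, i++
i=8 j=3: A[i]=26<=B[j]=32 take 26, i++
i=9 j=3: A[i]=28<=B[j]=32 take 28, i++
i=10 j=3: A[i]=30<=B[j]=32 take 30, i++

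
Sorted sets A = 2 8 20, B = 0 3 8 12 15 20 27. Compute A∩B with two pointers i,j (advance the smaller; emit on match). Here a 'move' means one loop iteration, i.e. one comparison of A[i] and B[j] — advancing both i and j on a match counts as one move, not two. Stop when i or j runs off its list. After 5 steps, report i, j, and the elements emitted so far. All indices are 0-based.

i=2, j=4, emitted=[8]

[i=0,j=0] 2>0 → j++
[i=0,j=1] 2<3 → i++
[i=1,j=1] 8>3 → j++
[i=1,j=2] 8==8 emit → i++,j++
[i=2,j=3] 20>12 → j++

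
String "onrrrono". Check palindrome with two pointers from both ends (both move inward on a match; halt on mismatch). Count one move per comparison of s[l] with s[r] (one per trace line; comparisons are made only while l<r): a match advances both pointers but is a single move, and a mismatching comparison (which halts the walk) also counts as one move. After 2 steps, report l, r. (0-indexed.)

[0,7] 'o'=='o' → l++,r--
[1,6] 'n'=='n' → l++,r--

l=2, r=5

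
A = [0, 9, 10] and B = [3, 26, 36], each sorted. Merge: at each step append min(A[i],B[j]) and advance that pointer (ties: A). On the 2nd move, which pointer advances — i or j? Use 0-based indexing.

i=0 j=0: A[i]=0<=B[j]=3 take 0, i++
i=1 j=0: A[i]=9>B[j]=3 take 3, j++

j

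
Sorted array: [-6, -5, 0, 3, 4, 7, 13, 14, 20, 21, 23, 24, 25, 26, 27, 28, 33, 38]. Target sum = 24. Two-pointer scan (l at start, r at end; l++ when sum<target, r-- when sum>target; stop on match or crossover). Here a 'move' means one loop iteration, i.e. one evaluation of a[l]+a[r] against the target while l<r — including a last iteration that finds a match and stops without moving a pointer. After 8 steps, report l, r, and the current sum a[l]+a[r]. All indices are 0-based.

l=2, r=11, sum=24

[0,17] -6+38=32 >24 → r--
[0,16] -6+33=27 >24 → r--
[0,15] -6+28=22 <24 → l++
[1,15] -5+28=23 <24 → l++
[2,15] 0+28=28 >24 → r--
[2,14] 0+27=27 >24 → r--
[2,13] 0+26=26 >24 → r--
[2,12] 0+25=25 >24 → r--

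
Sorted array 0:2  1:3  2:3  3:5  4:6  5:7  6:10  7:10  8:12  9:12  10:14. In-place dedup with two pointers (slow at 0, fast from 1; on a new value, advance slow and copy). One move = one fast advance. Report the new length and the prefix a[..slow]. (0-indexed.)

length 8; prefix = [2, 3, 5, 6, 7, 10, 12, 14]

slow=0 fast=1: a[fast]=3≠a[slow]=2 write a[1]=3, slow++,fast++
slow=1 fast=2: a[fast]=3=a[slow] dup, fast++
slow=1 fast=3: a[fast]=5≠a[slow]=3 write a[2]=5, slow++,fast++
slow=2 fast=4: a[fast]=6≠a[slow]=5 write a[3]=6, slow++,fast++
slow=3 fast=5: a[fast]=7≠a[slow]=6 write a[4]=7, slow++,fast++
slow=4 fast=6: a[fast]=10≠a[slow]=7 write a[5]=10, slow++,fast++
slow=5 fast=7: a[fast]=10=a[slow] dup, fast++
slow=5 fast=8: a[fast]=12≠a[slow]=10 write a[6]=12, slow++,fast++
slow=6 fast=9: a[fast]=12=a[slow] dup, fast++
slow=6 fast=10: a[fast]=14≠a[slow]=12 write a[7]=14, slow++,fast++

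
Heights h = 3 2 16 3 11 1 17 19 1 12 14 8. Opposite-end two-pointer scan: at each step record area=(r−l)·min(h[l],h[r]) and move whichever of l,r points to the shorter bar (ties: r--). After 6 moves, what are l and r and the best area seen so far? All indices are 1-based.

l=3, r=8, best area=112

[1,12] min(3,8)*11=33 best=33 * → l++
[2,12] min(2,8)*10=20 best=33 → l++
[3,12] min(16,8)*9=72 best=72 * → r--
[3,11] min(16,14)*8=112 best=112 * → r--
[3,10] min(16,12)*7=84 best=112 → r--
[3,9] min(16,1)*6=6 best=112 → r--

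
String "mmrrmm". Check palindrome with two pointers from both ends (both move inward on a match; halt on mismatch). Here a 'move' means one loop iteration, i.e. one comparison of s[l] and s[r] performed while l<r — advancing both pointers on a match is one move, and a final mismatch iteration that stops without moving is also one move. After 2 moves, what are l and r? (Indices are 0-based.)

[0,5] 'm'=='m' → l++,r--
[1,4] 'm'=='m' → l++,r--

l=2, r=3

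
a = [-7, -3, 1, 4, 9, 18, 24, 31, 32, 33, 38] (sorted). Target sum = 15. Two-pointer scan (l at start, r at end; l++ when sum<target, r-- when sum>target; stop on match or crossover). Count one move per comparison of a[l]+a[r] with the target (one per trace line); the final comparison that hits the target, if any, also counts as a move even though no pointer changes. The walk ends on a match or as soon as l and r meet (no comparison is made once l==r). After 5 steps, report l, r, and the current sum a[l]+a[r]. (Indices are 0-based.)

[0,10] -7+38=31 >15 → r--
[0,9] -7+33=26 >15 → r--
[0,8] -7+32=25 >15 → r--
[0,7] -7+31=24 >15 → r--
[0,6] -7+24=17 >15 → r--

l=0, r=5, sum=11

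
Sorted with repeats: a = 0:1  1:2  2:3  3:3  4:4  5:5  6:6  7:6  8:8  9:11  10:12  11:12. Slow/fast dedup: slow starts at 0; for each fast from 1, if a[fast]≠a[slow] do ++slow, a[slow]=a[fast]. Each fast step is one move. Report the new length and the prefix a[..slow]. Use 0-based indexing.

length 9; prefix = [1, 2, 3, 4, 5, 6, 8, 11, 12]

(s=0,f=1) a[fast]=2≠a[slow]=1 write a[1]=2 → slow++,fast++
(s=1,f=2) a[fast]=3≠a[slow]=2 write a[2]=3 → slow++,fast++
(s=2,f=3) a[fast]=3=a[slow] dup → fast++
(s=2,f=4) a[fast]=4≠a[slow]=3 write a[3]=4 → slow++,fast++
(s=3,f=5) a[fast]=5≠a[slow]=4 write a[4]=5 → slow++,fast++
(s=4,f=6) a[fast]=6≠a[slow]=5 write a[5]=6 → slow++,fast++
(s=5,f=7) a[fast]=6=a[slow] dup → fast++
(s=5,f=8) a[fast]=8≠a[slow]=6 write a[6]=8 → slow++,fast++
(s=6,f=9) a[fast]=11≠a[slow]=8 write a[7]=11 → slow++,fast++
(s=7,f=10) a[fast]=12≠a[slow]=11 write a[8]=12 → slow++,fast++
(s=8,f=11) a[fast]=12=a[slow] dup → fast++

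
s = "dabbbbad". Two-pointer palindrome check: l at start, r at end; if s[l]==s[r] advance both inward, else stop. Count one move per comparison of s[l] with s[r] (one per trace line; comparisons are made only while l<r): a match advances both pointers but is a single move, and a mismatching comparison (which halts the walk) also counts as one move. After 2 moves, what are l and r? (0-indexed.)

l=2, r=5

l=0 r=7: 'd'=='d', l++,r--
l=1 r=6: 'a'=='a', l++,r--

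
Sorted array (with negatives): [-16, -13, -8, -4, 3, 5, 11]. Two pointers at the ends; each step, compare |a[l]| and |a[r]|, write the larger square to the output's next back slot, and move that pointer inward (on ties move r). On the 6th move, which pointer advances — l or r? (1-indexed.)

l=1 r=7: |-16|>|11| out[7]=256, l++
l=2 r=7: |-13|>|11| out[6]=169, l++
l=3 r=7: |-8|<=|11| out[5]=121, r--
l=3 r=6: |-8|>|5| out[4]=64, l++
l=4 r=6: |-4|<=|5| out[3]=25, r--
l=4 r=5: |-4|>|3| out[2]=16, l++

l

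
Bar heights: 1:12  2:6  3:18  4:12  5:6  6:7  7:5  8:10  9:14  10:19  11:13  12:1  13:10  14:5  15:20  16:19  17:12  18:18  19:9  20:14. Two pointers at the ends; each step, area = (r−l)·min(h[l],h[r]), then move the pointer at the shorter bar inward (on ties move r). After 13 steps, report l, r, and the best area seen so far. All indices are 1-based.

l=1 r=20: min(12,14)*19=228 best=228 *, l++
l=2 r=20: min(6,14)*18=108 best=228, l++
l=3 r=20: min(18,14)*17=238 best=238 *, r--
l=3 r=19: min(18,9)*16=144 best=238, r--
l=3 r=18: min(18,18)*15=270 best=270 *, r--
l=3 r=17: min(18,12)*14=168 best=270, r--
l=3 r=16: min(18,19)*13=234 best=270, l++
l=4 r=16: min(12,19)*12=144 best=270, l++
l=5 r=16: min(6,19)*11=66 best=270, l++
l=6 r=16: min(7,19)*10=70 best=270, l++
l=7 r=16: min(5,19)*9=45 best=270, l++
l=8 r=16: min(10,19)*8=80 best=270, l++
l=9 r=16: min(14,19)*7=98 best=270, l++

l=10, r=16, best area=270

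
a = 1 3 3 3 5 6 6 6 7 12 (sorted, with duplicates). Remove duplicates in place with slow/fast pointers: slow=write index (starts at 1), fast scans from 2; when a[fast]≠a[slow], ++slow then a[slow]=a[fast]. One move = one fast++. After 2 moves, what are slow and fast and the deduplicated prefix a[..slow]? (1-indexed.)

slow=2, fast=4, prefix=[1, 3]

slow=1 fast=2: a[fast]=3≠a[slow]=1 write a[2]=3, slow++,fast++
slow=2 fast=3: a[fast]=3=a[slow] dup, fast++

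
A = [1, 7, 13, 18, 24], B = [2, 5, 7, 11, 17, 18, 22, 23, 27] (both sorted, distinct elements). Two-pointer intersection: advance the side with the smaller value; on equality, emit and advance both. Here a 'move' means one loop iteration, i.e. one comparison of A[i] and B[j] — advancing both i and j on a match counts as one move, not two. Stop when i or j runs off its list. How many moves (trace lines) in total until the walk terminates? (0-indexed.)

11 moves

[i=0,j=0] 1<2 → i++
[i=1,j=0] 7>2 → j++
[i=1,j=1] 7>5 → j++
[i=1,j=2] 7==7 emit → i++,j++
[i=2,j=3] 13>11 → j++
[i=2,j=4] 13<17 → i++
[i=3,j=4] 18>17 → j++
[i=3,j=5] 18==18 emit → i++,j++
[i=4,j=6] 24>22 → j++
[i=4,j=7] 24>23 → j++
[i=4,j=8] 24<27 → i++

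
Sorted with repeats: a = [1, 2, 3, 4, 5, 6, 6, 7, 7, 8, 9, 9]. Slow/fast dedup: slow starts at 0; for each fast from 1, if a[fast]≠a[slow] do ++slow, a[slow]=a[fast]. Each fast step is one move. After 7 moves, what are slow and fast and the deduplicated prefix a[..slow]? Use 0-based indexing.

slow=6, fast=8, prefix=[1, 2, 3, 4, 5, 6, 7]

slow=0 fast=1: a[fast]=2≠a[slow]=1 write a[1]=2, slow++,fast++
slow=1 fast=2: a[fast]=3≠a[slow]=2 write a[2]=3, slow++,fast++
slow=2 fast=3: a[fast]=4≠a[slow]=3 write a[3]=4, slow++,fast++
slow=3 fast=4: a[fast]=5≠a[slow]=4 write a[4]=5, slow++,fast++
slow=4 fast=5: a[fast]=6≠a[slow]=5 write a[5]=6, slow++,fast++
slow=5 fast=6: a[fast]=6=a[slow] dup, fast++
slow=5 fast=7: a[fast]=7≠a[slow]=6 write a[6]=7, slow++,fast++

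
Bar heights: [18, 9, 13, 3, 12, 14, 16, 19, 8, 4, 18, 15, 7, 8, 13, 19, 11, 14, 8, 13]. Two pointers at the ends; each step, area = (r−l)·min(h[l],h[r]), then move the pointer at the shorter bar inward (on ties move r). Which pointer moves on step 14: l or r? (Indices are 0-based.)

l=0 r=19: min(18,13)*19=247 best=247 *, r--
l=0 r=18: min(18,8)*18=144 best=247, r--
l=0 r=17: min(18,14)*17=238 best=247, r--
l=0 r=16: min(18,11)*16=176 best=247, r--
l=0 r=15: min(18,19)*15=270 best=270 *, l++
l=1 r=15: min(9,19)*14=126 best=270, l++
l=2 r=15: min(13,19)*13=169 best=270, l++
l=3 r=15: min(3,19)*12=36 best=270, l++
l=4 r=15: min(12,19)*11=132 best=270, l++
l=5 r=15: min(14,19)*10=140 best=270, l++
l=6 r=15: min(16,19)*9=144 best=270, l++
l=7 r=15: min(19,19)*8=152 best=270, r--
l=7 r=14: min(19,13)*7=91 best=270, r--
l=7 r=13: min(19,8)*6=48 best=270, r--

r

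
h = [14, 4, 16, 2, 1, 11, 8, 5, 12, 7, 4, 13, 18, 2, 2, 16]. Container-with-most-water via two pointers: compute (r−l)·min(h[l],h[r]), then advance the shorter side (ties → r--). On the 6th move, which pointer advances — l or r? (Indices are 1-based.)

l

l=1 r=16: min(14,16)*15=210 best=210 *, l++
l=2 r=16: min(4,16)*14=56 best=210, l++
l=3 r=16: min(16,16)*13=208 best=210, r--
l=3 r=15: min(16,2)*12=24 best=210, r--
l=3 r=14: min(16,2)*11=22 best=210, r--
l=3 r=13: min(16,18)*10=160 best=210, l++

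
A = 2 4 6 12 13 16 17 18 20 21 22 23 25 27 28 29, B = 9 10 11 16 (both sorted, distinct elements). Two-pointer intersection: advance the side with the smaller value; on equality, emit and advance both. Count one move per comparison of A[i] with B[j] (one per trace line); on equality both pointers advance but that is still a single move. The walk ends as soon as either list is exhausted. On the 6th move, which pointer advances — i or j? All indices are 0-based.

j

i=0 j=0: 2<9, i++
i=1 j=0: 4<9, i++
i=2 j=0: 6<9, i++
i=3 j=0: 12>9, j++
i=3 j=1: 12>10, j++
i=3 j=2: 12>11, j++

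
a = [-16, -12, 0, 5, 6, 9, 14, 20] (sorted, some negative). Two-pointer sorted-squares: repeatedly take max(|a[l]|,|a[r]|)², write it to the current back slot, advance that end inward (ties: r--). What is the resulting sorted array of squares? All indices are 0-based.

[0,7] |-16|<=|20| out[7]=400 → r--
[0,6] |-16|>|14| out[6]=256 → l++
[1,6] |-12|<=|14| out[5]=196 → r--
[1,5] |-12|>|9| out[4]=144 → l++
[2,5] |0|<=|9| out[3]=81 → r--
[2,4] |0|<=|6| out[2]=36 → r--
[2,3] |0|<=|5| out[1]=25 → r--
[2,2] |0|<=|0| out[0]=0 → r--

[0, 25, 36, 81, 144, 196, 256, 400]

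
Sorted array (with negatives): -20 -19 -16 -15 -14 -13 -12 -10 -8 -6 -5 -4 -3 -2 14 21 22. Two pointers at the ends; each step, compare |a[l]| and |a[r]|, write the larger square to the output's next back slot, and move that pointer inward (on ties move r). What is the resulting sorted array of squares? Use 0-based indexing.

l=0 r=16: |-20|<=|22| out[16]=484, r--
l=0 r=15: |-20|<=|21| out[15]=441, r--
l=0 r=14: |-20|>|14| out[14]=400, l++
l=1 r=14: |-19|>|14| out[13]=361, l++
l=2 r=14: |-16|>|14| out[12]=256, l++
l=3 r=14: |-15|>|14| out[11]=225, l++
l=4 r=14: |-14|<=|14| out[10]=196, r--
l=4 r=13: |-14|>|-2| out[9]=196, l++
l=5 r=13: |-13|>|-2| out[8]=169, l++
l=6 r=13: |-12|>|-2| out[7]=144, l++
l=7 r=13: |-10|>|-2| out[6]=100, l++
l=8 r=13: |-8|>|-2| out[5]=64, l++
l=9 r=13: |-6|>|-2| out[4]=36, l++
l=10 r=13: |-5|>|-2| out[3]=25, l++
l=11 r=13: |-4|>|-2| out[2]=16, l++
l=12 r=13: |-3|>|-2| out[1]=9, l++
l=13 r=13: |-2|<=|-2| out[0]=4, r--

[4, 9, 16, 25, 36, 64, 100, 144, 169, 196, 196, 225, 256, 361, 400, 441, 484]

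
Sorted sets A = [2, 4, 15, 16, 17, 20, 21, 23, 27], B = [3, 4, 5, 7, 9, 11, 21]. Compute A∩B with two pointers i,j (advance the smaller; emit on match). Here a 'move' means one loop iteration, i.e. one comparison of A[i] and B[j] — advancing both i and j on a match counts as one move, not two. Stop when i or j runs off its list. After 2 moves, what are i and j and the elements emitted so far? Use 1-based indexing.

[i=1,j=1] 2<3 → i++
[i=2,j=1] 4>3 → j++

i=2, j=2, emitted=[]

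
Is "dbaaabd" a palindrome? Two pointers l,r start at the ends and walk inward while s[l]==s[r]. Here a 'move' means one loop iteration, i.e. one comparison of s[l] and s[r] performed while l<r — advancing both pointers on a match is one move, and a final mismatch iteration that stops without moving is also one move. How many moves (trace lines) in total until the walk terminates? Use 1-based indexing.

3 moves

l=1 r=7: 'd'=='d', l++,r--
l=2 r=6: 'b'=='b', l++,r--
l=3 r=5: 'a'=='a', l++,r--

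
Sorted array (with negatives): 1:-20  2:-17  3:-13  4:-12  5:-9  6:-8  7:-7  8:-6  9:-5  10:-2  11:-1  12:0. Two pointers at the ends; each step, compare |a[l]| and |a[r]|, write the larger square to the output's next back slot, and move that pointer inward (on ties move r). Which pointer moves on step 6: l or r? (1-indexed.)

l

[1,12] |-20|>|0| out[12]=400 → l++
[2,12] |-17|>|0| out[11]=289 → l++
[3,12] |-13|>|0| out[10]=169 → l++
[4,12] |-12|>|0| out[9]=144 → l++
[5,12] |-9|>|0| out[8]=81 → l++
[6,12] |-8|>|0| out[7]=64 → l++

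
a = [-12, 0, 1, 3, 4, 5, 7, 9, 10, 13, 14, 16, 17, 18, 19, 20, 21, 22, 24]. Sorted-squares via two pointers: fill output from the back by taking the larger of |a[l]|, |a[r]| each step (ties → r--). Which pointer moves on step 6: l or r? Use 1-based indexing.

l=1 r=19: |-12|<=|24| out[19]=576, r--
l=1 r=18: |-12|<=|22| out[18]=484, r--
l=1 r=17: |-12|<=|21| out[17]=441, r--
l=1 r=16: |-12|<=|20| out[16]=400, r--
l=1 r=15: |-12|<=|19| out[15]=361, r--
l=1 r=14: |-12|<=|18| out[14]=324, r--

r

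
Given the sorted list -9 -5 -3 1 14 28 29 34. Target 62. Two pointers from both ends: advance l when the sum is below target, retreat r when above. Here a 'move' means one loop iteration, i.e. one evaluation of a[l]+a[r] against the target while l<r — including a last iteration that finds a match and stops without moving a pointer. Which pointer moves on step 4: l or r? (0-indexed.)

[0,7] -9+34=25 <62 → l++
[1,7] -5+34=29 <62 → l++
[2,7] -3+34=31 <62 → l++
[3,7] 1+34=35 <62 → l++

l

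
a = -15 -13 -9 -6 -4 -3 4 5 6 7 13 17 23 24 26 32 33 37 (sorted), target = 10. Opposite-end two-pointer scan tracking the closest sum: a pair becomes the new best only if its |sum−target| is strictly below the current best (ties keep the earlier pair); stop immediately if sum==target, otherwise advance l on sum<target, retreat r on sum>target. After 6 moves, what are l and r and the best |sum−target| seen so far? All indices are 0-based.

l=1, r=12, best |Δ|=1

l=0 r=17: -15+37=22 d=12 *, r--
l=0 r=16: -15+33=18 d=8 *, r--
l=0 r=15: -15+32=17 d=7 *, r--
l=0 r=14: -15+26=11 d=1 *, r--
l=0 r=13: -15+24=9 d=1, l++
l=1 r=13: -13+24=11 d=1, r--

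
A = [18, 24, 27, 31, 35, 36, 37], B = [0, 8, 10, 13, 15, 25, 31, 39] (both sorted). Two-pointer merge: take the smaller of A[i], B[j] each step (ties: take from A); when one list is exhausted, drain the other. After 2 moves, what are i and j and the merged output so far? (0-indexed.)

i=0 j=0: A[i]=18>B[j]=0 take 0, j++
i=0 j=1: A[i]=18>B[j]=8 take 8, j++

i=0, j=2, merged so far=[0, 8]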